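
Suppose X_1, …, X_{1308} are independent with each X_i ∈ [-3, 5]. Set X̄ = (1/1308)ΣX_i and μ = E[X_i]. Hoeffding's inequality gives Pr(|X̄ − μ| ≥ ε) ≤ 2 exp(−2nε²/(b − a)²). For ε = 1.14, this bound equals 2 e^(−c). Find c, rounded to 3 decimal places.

53.121

c = 2nε²/(b − a)² = 2·1308·1.14² / 8² = 53.1212.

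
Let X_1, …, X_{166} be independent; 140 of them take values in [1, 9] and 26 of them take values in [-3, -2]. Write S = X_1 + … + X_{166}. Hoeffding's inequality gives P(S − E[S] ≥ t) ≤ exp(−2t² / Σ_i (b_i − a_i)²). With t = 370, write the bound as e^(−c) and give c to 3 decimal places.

30.470

Σ(b_i − a_i)² = 140·8² + 26·1² = 8986.
c = 2t² / 8986 = 2·370² / 8986 = 30.4696.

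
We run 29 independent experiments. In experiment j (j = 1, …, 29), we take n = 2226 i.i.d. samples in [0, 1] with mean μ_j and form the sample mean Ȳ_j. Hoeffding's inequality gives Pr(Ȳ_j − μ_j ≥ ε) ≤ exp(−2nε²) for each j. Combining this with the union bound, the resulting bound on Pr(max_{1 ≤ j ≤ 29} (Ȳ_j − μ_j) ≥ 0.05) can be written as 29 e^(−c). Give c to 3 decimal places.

11.130

Union bound over the 29 events: Pr(max_{1 ≤ j ≤ 29} (Ȳ_j − μ_j) ≥ 0.05) ≤ 29·exp(−2nε²) = 29 exp(−2·2226·0.05²).
So c = 2·2226·0.05² = 11.1300.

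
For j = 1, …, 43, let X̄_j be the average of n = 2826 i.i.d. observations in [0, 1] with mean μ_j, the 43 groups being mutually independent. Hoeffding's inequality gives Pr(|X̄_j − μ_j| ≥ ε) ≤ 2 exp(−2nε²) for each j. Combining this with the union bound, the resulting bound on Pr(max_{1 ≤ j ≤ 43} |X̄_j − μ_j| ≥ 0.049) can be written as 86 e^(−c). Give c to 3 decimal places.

13.570

Union bound over the 43 events: Pr(max_{1 ≤ j ≤ 43} |X̄_j − μ_j| ≥ 0.049) ≤ 43·2·exp(−2nε²) = 86 exp(−2·2826·0.049²).
So c = 2·2826·0.049² = 13.5705.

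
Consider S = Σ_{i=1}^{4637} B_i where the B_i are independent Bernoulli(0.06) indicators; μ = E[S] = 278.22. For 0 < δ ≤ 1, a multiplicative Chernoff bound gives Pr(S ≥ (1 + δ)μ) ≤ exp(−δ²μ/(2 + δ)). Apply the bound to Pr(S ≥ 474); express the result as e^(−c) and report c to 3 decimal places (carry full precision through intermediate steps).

Write 474 = (1 + δ)μ, so δ = 474/278.22 − 1 = 0.7036877…
Then the exponent is δ²μ/(2 + δ) = (474 − μ)² / (μ·(2 + δ)) = 50.955583.

50.956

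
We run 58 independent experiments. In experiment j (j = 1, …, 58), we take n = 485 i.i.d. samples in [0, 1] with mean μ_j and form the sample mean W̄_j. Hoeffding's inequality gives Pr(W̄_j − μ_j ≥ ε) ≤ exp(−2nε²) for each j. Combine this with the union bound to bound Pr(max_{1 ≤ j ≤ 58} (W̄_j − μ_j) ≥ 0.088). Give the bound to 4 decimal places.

Per-experiment Hoeffding bound: exp(−2·485·0.088²) = exp(−7.51168) = 0.00054666.
Union bound over 58 events: 58·0.00054666 = 0.03171.

0.0317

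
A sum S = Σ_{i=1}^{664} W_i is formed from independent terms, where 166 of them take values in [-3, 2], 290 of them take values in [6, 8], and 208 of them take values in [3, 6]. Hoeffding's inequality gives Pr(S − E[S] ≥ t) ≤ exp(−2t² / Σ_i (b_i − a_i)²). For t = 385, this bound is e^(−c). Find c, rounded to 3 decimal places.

Σ(b_i − a_i)² = 166·5² + 290·2² + 208·3² = 7182.
c = 2t² / 7182 = 2·385² / 7182 = 41.2768.

41.277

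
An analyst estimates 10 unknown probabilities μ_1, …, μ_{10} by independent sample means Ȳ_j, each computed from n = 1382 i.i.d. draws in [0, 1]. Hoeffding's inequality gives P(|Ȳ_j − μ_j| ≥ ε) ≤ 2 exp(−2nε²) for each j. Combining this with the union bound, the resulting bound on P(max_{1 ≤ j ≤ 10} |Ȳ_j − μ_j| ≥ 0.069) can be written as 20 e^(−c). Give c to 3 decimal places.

13.159

Union bound over the 10 events: P(max_{1 ≤ j ≤ 10} |Ȳ_j − μ_j| ≥ 0.069) ≤ 10·2·exp(−2nε²) = 20 exp(−2·1382·0.069²).
So c = 2·1382·0.069² = 13.1594.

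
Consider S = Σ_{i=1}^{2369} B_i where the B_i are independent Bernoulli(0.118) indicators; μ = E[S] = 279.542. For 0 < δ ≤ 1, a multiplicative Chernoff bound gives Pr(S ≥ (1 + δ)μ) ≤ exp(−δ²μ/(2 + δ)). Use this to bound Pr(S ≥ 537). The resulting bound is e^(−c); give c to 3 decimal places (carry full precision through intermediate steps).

81.177

Write 537 = (1 + δ)μ, so δ = 537/279.542 − 1 = 0.9209993…
Then the exponent is δ²μ/(2 + δ) = (537 − μ)² / (μ·(2 + δ)) = 81.177235.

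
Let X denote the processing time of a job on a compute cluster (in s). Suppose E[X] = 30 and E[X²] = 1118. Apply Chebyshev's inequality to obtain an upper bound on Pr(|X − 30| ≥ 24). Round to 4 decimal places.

0.3785

Var(X) = E[X²] − (E[X])² = 1118 − 900 = 218.
Chebyshev's inequality: Pr(|X − μ| ≥ t) ≤ Var(X)/t² = 218/576 = 0.3785.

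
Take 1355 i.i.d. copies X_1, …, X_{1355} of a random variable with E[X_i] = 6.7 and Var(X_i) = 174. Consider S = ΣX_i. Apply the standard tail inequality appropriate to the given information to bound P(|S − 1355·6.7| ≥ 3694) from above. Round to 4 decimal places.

With mean and variance of each term known, Chebyshev's inequality bounds the deviation of the sum (or sample mean).
Var(S) = n·Var(X_i) = 1355·174 = 235770.
Chebyshev: P(|S − 1355·6.7| ≥ 3694) ≤ Var(S)/3694² = 235770/13645636 = 0.0173.

0.0173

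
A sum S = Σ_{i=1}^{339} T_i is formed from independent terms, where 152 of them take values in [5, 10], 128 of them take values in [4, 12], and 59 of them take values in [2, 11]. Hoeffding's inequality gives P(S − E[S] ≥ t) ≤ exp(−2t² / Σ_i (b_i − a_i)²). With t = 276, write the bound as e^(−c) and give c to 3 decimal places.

Σ(b_i − a_i)² = 152·5² + 128·8² + 59·9² = 16771.
c = 2t² / 16771 = 2·276² / 16771 = 9.0843.

9.084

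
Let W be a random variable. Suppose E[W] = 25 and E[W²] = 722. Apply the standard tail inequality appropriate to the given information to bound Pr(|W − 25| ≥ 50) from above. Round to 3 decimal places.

The first two moments determine the variance, so Chebyshev's inequality is the sharpest standard bound available.
Var(W) = E[W²] − (E[W])² = 722 − 625 = 97.
Chebyshev's inequality: Pr(|W − μ| ≥ t) ≤ Var(W)/t² = 97/2500 = 0.0388.

0.039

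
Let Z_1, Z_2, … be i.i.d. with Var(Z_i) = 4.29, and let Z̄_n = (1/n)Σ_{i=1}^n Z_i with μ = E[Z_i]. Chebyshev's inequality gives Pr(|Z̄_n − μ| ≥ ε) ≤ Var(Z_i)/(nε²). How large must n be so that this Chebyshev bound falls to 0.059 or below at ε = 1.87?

Require 4.29/(n·1.87²) ≤ 0.059, i.e. n ≥ 4.29/(0.059·1.87²) = 20.793.
The smallest integer n is 21.

21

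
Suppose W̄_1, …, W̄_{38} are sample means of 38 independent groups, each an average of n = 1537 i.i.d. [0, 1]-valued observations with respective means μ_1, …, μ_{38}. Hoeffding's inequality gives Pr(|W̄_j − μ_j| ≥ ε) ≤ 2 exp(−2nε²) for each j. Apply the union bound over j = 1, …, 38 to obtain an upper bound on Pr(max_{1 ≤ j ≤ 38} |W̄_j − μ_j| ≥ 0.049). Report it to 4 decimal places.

Per-experiment Hoeffding bound: 2·exp(−2·1537·0.049²) = 2·exp(−7.38067) = 0.0012464.
Union bound over 38 events: 38·0.0012464 = 0.04736.

0.0474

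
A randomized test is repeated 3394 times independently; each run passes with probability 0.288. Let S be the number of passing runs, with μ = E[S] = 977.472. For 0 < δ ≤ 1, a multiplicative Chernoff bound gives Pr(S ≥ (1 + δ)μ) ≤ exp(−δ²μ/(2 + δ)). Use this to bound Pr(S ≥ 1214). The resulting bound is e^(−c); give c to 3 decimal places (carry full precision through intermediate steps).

25.529

Write 1214 = (1 + δ)μ, so δ = 1214/977.472 − 1 = 0.2419793…
Then the exponent is δ²μ/(2 + δ) = (1214 − μ)² / (μ·(2 + δ)) = 25.528729.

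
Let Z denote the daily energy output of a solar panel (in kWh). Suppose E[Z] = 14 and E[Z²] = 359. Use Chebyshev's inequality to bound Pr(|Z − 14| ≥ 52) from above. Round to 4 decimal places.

0.0603

Var(Z) = E[Z²] − (E[Z])² = 359 − 196 = 163.
Chebyshev's inequality: Pr(|Z − μ| ≥ t) ≤ Var(Z)/t² = 163/2704 = 0.0603.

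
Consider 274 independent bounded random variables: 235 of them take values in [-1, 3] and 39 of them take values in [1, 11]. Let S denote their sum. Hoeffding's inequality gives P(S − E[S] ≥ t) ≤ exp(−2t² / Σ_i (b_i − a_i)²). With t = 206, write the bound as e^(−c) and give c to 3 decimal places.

Σ(b_i − a_i)² = 235·4² + 39·10² = 7660.
c = 2t² / 7660 = 2·206² / 7660 = 11.0799.

11.080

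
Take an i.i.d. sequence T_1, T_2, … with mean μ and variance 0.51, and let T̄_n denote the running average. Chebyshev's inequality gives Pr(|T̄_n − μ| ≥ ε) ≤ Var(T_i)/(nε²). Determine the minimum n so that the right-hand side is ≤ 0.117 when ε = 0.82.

Require 0.51/(n·0.82²) ≤ 0.117, i.e. n ≥ 0.51/(0.117·0.82²) = 6.483.
The smallest integer n is 7.

7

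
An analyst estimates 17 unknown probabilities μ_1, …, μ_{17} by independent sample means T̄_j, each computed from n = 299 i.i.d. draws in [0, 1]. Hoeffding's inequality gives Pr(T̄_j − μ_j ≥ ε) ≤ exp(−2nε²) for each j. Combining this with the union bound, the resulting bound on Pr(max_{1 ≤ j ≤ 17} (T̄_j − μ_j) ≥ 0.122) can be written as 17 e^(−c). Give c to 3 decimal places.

8.901

Union bound over the 17 events: Pr(max_{1 ≤ j ≤ 17} (T̄_j − μ_j) ≥ 0.122) ≤ 17·exp(−2nε²) = 17 exp(−2·299·0.122²).
So c = 2·299·0.122² = 8.9006.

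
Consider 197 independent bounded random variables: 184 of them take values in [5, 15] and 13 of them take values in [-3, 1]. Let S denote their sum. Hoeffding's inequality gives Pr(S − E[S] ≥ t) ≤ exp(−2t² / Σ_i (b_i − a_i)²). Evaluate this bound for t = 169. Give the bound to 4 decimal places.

Σ(b_i − a_i)² = 184·10² + 13·4² = 18608.
Exponent = 2·169² / 18608 = 3.06975.
Bound = exp(−3.06975) = 0.04643.

0.0464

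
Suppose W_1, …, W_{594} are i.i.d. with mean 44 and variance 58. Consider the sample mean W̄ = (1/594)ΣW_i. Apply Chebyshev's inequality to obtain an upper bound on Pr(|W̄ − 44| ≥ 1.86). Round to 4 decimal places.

0.0282

Var(W̄) = Var(W_i)/n = 58/594 = 0.097643.
Chebyshev: Pr(|W̄ − 44| ≥ 1.86) ≤ Var(W̄)/(1.86)² = 58/(594·1.86²) = 0.0282.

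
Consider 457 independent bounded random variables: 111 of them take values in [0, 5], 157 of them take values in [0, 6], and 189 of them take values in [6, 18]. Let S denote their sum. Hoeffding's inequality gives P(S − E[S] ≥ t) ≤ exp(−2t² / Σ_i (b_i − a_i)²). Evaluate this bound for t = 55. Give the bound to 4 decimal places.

0.8439

Σ(b_i − a_i)² = 111·5² + 157·6² + 189·12² = 35643.
Exponent = 2·55² / 35643 = 0.16974.
Bound = exp(−0.16974) = 0.84389.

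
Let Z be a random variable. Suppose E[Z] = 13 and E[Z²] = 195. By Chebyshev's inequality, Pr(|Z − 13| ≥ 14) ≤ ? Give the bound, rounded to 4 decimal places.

Var(Z) = E[Z²] − (E[Z])² = 195 − 169 = 26.
Chebyshev's inequality: Pr(|Z − μ| ≥ t) ≤ Var(Z)/t² = 26/196 = 0.1327.

0.1327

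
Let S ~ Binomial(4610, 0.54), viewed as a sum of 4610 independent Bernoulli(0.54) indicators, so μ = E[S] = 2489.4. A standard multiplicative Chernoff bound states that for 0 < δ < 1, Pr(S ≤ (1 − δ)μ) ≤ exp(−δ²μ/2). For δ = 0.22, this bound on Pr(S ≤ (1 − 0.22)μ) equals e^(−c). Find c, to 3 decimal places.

c = δ²μ/2 = 0.22²·2489.4/2 = 60.2435.

60.243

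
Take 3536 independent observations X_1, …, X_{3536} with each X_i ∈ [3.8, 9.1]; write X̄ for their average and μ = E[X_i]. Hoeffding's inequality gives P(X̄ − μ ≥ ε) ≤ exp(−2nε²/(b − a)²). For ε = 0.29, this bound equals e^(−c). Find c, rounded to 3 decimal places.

c = 2nε²/(b − a)² = 2·3536·0.29² / 5.3² = 21.1732.

21.173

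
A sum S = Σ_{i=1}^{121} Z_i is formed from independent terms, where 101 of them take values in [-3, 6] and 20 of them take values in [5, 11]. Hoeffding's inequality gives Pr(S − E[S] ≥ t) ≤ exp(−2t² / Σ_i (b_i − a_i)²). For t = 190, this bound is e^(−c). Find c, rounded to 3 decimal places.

Σ(b_i − a_i)² = 101·9² + 20·6² = 8901.
c = 2t² / 8901 = 2·190² / 8901 = 8.1114.

8.111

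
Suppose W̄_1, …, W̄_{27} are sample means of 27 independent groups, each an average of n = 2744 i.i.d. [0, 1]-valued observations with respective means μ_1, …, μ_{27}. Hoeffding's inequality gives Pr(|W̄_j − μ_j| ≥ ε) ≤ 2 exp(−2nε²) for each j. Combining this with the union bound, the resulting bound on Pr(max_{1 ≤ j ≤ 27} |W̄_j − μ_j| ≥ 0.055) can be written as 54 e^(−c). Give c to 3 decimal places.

Union bound over the 27 events: Pr(max_{1 ≤ j ≤ 27} |W̄_j − μ_j| ≥ 0.055) ≤ 27·2·exp(−2nε²) = 54 exp(−2·2744·0.055²).
So c = 2·2744·0.055² = 16.6012.

16.601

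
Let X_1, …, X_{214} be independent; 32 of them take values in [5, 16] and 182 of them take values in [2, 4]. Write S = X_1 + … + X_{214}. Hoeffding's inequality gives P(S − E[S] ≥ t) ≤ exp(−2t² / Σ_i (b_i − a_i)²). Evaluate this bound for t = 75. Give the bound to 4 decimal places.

Σ(b_i − a_i)² = 32·11² + 182·2² = 4600.
Exponent = 2·75² / 4600 = 2.44565.
Bound = exp(−2.44565) = 0.08667.

0.0867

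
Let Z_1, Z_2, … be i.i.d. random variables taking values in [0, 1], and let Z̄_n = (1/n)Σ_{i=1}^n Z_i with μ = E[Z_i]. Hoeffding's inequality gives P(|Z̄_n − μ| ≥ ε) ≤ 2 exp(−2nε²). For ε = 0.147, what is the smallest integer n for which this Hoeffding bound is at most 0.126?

64

Require 2·exp(−2nε²) ≤ 0.126, i.e. 2nε² ≥ ln(2/0.126) = 2.764621.
So n ≥ 2.764621 / (2·0.147²) = 63.969.
The smallest integer n is 64.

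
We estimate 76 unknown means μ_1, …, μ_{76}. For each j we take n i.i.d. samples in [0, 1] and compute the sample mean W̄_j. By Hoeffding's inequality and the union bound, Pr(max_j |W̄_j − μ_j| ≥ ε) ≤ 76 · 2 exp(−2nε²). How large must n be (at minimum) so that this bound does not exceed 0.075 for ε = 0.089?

481

Need 2·76·exp(−2nε²) ≤ 0.075, i.e. exp(−2nε²) ≤ 0.075/152.
So 2nε² ≥ ln(152/0.075) = 7.614148.
Hence n ≥ 7.614148/(2·0.089²) = 480.630.
The smallest integer n is 481.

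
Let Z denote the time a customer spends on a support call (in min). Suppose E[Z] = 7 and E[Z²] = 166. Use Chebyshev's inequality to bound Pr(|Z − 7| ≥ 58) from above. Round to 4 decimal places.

0.0348

Var(Z) = E[Z²] − (E[Z])² = 166 − 49 = 117.
Chebyshev's inequality: Pr(|Z − μ| ≥ t) ≤ Var(Z)/t² = 117/3364 = 0.0348.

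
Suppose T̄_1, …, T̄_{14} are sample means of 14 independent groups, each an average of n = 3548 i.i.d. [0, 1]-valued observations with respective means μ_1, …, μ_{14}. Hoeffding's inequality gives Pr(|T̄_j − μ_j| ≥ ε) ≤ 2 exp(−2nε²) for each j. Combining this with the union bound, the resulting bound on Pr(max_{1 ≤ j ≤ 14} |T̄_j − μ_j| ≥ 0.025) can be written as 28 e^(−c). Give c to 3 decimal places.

Union bound over the 14 events: Pr(max_{1 ≤ j ≤ 14} |T̄_j − μ_j| ≥ 0.025) ≤ 14·2·exp(−2nε²) = 28 exp(−2·3548·0.025²).
So c = 2·3548·0.025² = 4.4350.

4.435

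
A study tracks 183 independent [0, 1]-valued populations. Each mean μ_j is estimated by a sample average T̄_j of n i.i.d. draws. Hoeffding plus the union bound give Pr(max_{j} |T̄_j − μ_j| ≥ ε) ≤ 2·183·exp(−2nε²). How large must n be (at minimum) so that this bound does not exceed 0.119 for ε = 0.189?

Need 2·183·exp(−2nε²) ≤ 0.119, i.e. exp(−2nε²) ≤ 0.119/366.
So 2nε² ≥ ln(366/0.119) = 8.031265.
Hence n ≥ 8.031265/(2·0.189²) = 112.417.
The smallest integer n is 113.

113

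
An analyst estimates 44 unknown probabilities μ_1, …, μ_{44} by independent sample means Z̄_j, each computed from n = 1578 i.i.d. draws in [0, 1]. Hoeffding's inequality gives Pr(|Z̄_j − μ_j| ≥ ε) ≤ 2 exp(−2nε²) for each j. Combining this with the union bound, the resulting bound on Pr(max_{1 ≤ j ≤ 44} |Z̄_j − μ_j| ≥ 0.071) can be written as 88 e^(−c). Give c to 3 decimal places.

Union bound over the 44 events: Pr(max_{1 ≤ j ≤ 44} |Z̄_j − μ_j| ≥ 0.071) ≤ 44·2·exp(−2nε²) = 88 exp(−2·1578·0.071²).
So c = 2·1578·0.071² = 15.9094.

15.909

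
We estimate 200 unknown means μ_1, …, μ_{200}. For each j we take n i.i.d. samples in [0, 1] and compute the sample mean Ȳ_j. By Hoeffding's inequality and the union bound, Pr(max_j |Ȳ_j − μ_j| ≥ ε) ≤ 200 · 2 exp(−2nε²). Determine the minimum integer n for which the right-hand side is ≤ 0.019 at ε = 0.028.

6349

Need 2·200·exp(−2nε²) ≤ 0.019, i.e. exp(−2nε²) ≤ 0.019/400.
So 2nε² ≥ ln(400/0.019) = 9.954781.
Hence n ≥ 9.954781/(2·0.028²) = 6348.712.
The smallest integer n is 6349.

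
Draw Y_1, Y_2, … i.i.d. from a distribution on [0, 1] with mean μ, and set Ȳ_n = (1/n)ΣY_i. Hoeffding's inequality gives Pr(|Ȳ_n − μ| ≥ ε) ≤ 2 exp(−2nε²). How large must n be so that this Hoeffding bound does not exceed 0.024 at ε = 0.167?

80

Require 2·exp(−2nε²) ≤ 0.024, i.e. 2nε² ≥ ln(2/0.024) = 4.422849.
So n ≥ 4.422849 / (2·0.167²) = 79.294.
The smallest integer n is 80.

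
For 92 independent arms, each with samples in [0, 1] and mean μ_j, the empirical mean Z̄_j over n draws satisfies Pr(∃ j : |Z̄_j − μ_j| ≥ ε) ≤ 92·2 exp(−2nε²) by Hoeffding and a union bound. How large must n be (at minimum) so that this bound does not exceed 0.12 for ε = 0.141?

Need 2·92·exp(−2nε²) ≤ 0.12, i.e. exp(−2nε²) ≤ 0.12/184.
So 2nε² ≥ ln(184/0.12) = 7.335199.
Hence n ≥ 7.335199/(2·0.141²) = 184.478.
The smallest integer n is 185.

185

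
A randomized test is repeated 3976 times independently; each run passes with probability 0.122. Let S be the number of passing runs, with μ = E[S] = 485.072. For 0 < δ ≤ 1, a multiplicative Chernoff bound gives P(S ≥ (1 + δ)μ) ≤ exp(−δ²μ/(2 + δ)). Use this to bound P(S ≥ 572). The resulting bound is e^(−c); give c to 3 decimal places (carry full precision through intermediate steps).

Write 572 = (1 + δ)μ, so δ = 572/485.072 − 1 = 0.1792064…
Then the exponent is δ²μ/(2 + δ) = (572 − μ)² / (μ·(2 + δ)) = 7.148498.

7.148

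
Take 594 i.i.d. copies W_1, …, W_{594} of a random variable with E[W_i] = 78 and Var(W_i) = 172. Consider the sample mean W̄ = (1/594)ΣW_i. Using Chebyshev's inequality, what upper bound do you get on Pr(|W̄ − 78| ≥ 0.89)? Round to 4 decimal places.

0.3656

Var(W̄) = Var(W_i)/n = 172/594 = 0.28956.
Chebyshev: Pr(|W̄ − 78| ≥ 0.89) ≤ Var(W̄)/(0.89)² = 172/(594·0.89²) = 0.3656.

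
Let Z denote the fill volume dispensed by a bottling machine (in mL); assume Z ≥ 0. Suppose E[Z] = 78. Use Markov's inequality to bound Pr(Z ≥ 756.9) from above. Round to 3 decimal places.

Markov's inequality: for a non-negative random variable, Pr(Z ≥ a) ≤ E[Z]/a.
Here E[Z] = 78 and a = 756.9, so the bound is 78/756.9 = 0.1031.

0.103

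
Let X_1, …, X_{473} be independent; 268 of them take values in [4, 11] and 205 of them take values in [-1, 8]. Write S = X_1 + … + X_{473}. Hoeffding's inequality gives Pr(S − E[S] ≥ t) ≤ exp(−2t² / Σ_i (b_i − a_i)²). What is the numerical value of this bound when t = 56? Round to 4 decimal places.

0.8098

Σ(b_i − a_i)² = 268·7² + 205·9² = 29737.
Exponent = 2·56² / 29737 = 0.21092.
Bound = exp(−0.21092) = 0.80984.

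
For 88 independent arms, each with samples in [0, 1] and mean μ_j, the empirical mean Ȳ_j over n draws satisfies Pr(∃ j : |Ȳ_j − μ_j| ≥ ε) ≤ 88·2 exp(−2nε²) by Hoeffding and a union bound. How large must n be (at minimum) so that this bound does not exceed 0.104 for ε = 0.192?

Need 2·88·exp(−2nε²) ≤ 0.104, i.e. exp(−2nε²) ≤ 0.104/176.
So 2nε² ≥ ln(176/0.104) = 7.433848.
Hence n ≥ 7.433848/(2·0.192²) = 100.828.
The smallest integer n is 101.

101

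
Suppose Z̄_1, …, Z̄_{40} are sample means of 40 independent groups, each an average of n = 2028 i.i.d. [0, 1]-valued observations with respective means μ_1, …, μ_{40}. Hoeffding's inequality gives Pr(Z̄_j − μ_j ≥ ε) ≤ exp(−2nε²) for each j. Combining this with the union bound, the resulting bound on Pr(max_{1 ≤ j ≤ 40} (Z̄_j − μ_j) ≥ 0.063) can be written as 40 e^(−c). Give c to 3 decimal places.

16.098

Union bound over the 40 events: Pr(max_{1 ≤ j ≤ 40} (Z̄_j − μ_j) ≥ 0.063) ≤ 40·exp(−2nε²) = 40 exp(−2·2028·0.063²).
So c = 2·2028·0.063² = 16.0983.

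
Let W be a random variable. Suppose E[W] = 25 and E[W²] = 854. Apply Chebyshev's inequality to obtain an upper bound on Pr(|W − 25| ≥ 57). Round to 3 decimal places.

0.070

Var(W) = E[W²] − (E[W])² = 854 − 625 = 229.
Chebyshev's inequality: Pr(|W − μ| ≥ t) ≤ Var(W)/t² = 229/3249 = 0.0705.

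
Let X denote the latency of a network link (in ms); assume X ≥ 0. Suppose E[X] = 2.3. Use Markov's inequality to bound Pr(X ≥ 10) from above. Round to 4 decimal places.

0.2300

Markov's inequality: for a non-negative random variable, Pr(X ≥ a) ≤ E[X]/a.
Here E[X] = 2.3 and a = 10, so the bound is 2.3/10 = 0.2300.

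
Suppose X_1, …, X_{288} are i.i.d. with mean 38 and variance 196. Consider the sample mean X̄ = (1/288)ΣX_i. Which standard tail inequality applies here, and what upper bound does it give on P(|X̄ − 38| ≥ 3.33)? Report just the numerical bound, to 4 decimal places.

With mean and variance of each term known, Chebyshev's inequality bounds the deviation of the sum (or sample mean).
Var(X̄) = Var(X_i)/n = 196/288 = 0.68056.
Chebyshev: P(|X̄ − 38| ≥ 3.33) ≤ Var(X̄)/(3.33)² = 196/(288·3.33²) = 0.0614.

0.0614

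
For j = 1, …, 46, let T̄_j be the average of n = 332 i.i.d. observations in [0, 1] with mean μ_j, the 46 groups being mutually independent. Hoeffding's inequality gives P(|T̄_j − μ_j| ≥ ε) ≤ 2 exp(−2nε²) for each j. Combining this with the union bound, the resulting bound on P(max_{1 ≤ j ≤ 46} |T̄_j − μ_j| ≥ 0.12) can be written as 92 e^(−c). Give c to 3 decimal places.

9.562

Union bound over the 46 events: P(max_{1 ≤ j ≤ 46} |T̄_j − μ_j| ≥ 0.12) ≤ 46·2·exp(−2nε²) = 92 exp(−2·332·0.12²).
So c = 2·332·0.12² = 9.5616.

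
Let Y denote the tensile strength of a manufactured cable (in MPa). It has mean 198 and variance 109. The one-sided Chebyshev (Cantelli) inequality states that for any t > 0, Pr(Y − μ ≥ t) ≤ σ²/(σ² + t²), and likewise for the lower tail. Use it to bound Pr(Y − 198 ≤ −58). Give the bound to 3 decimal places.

0.031

Here σ² = 109 and t = 58, so σ² + t² = 3473.
Cantelli's bound: 109/3473 = 0.0314.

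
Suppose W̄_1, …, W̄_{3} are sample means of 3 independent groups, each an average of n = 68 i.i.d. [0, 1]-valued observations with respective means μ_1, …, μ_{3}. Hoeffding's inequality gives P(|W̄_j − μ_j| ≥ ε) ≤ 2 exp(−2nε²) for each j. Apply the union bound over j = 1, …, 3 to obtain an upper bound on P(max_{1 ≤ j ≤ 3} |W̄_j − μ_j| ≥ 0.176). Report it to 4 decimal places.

0.0888

Per-experiment Hoeffding bound: 2·exp(−2·68·0.176²) = 2·exp(−4.21274) = 0.029612.
Union bound over 3 events: 3·0.029612 = 0.08883.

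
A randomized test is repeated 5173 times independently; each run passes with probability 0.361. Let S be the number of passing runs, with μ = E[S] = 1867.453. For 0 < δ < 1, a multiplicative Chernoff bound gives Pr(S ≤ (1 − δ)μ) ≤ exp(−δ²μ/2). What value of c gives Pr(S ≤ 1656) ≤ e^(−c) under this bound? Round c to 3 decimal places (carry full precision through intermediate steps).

Write 1656 = (1 − δ)μ, so δ = 1 − 1656/1867.453 = 0.1132307…
Then the exponent is δ²μ/2 = (μ − 1656)²/(2μ) = 11.971485.

11.971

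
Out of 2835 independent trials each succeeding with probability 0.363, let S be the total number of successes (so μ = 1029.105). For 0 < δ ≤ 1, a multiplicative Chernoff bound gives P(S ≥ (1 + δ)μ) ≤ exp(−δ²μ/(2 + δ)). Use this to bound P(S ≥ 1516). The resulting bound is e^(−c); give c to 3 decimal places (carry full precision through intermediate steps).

Write 1516 = (1 + δ)μ, so δ = 1516/1029.105 − 1 = 0.4731247…
Then the exponent is δ²μ/(2 + δ) = (1516 − μ)² / (μ·(2 + δ)) = 93.146154.

93.146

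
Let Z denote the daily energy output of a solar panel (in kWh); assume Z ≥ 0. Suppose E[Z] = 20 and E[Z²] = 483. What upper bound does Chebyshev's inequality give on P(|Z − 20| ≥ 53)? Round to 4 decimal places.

0.0295

Var(Z) = E[Z²] − (E[Z])² = 483 − 400 = 83.
Chebyshev's inequality: P(|Z − μ| ≥ t) ≤ Var(Z)/t² = 83/2809 = 0.0295.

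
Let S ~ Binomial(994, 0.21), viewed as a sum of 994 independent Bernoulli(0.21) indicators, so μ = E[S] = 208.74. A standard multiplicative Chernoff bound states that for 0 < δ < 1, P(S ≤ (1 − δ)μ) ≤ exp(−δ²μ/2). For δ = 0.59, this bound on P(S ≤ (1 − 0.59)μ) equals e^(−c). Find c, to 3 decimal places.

c = δ²μ/2 = 0.59²·208.74/2 = 36.3312.

36.331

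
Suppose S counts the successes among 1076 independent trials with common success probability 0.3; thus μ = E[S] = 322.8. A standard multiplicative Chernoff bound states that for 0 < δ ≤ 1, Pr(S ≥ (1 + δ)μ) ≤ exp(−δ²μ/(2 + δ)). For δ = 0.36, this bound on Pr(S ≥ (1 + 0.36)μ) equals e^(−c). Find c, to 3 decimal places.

17.727

c = δ²μ/(2 + δ) = 0.36²·322.8/(2 + 0.36) = 17.7266.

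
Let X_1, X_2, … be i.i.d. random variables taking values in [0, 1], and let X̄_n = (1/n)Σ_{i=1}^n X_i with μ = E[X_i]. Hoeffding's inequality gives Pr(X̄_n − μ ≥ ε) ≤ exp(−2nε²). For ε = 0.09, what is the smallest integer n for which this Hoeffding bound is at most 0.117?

Require exp(−2nε²) ≤ 0.117, i.e. 2nε² ≥ ln(1/0.117) = 2.145581.
So n ≥ 2.145581 / (2·0.09²) = 132.443.
The smallest integer n is 133.

133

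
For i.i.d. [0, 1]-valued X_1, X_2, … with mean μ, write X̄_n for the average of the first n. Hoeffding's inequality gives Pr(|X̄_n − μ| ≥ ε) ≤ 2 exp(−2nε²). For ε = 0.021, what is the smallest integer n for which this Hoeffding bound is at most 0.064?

Require 2·exp(−2nε²) ≤ 0.064, i.e. 2nε² ≥ ln(2/0.064) = 3.442019.
So n ≥ 3.442019 / (2·0.021²) = 3902.516.
The smallest integer n is 3903.

3903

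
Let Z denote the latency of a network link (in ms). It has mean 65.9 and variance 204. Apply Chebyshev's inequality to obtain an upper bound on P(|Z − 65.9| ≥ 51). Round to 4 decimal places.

0.0784

Chebyshev: P(|Z − μ| ≥ t) ≤ Var(Z)/t².
Bound = 204 / 2601 = 0.0784.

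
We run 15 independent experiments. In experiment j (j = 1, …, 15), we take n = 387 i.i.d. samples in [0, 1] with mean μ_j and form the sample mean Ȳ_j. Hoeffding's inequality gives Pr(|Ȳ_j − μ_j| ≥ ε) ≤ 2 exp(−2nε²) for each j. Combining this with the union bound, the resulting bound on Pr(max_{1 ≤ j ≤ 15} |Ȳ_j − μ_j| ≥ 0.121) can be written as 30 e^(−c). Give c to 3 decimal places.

Union bound over the 15 events: Pr(max_{1 ≤ j ≤ 15} |Ȳ_j − μ_j| ≥ 0.121) ≤ 15·2·exp(−2nε²) = 30 exp(−2·387·0.121²).
So c = 2·387·0.121² = 11.3321.

11.332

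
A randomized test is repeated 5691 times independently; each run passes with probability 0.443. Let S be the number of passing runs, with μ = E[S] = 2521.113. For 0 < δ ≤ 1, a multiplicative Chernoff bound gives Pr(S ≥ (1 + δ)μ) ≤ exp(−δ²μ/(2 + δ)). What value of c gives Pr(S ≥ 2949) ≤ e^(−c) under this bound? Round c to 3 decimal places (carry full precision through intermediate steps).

Write 2949 = (1 + δ)μ, so δ = 2949/2521.113 − 1 = 0.1697215…
Then the exponent is δ²μ/(2 + δ) = (2949 − μ)² / (μ·(2 + δ)) = 33.470476.

33.470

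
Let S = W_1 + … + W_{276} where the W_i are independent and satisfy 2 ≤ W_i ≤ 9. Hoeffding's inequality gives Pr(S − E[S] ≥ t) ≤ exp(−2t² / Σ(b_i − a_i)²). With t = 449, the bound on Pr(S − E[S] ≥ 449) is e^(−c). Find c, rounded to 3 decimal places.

Σ(b_i − a_i)² = 276·(7)² = 13524.
c = 2t²/13524 = 2·449²/13524 = 29.8138.

29.814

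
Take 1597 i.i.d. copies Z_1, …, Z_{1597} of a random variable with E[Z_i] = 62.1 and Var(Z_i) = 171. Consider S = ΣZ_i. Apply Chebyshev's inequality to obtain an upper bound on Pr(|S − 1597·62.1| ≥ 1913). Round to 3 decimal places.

0.075

Var(S) = n·Var(Z_i) = 1597·171 = 273087.
Chebyshev: Pr(|S − 1597·62.1| ≥ 1913) ≤ Var(S)/1913² = 273087/3659569 = 0.0746.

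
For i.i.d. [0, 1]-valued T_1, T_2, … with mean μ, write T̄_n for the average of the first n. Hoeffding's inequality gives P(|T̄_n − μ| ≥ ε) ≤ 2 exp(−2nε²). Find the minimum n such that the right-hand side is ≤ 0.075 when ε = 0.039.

Require 2·exp(−2nε²) ≤ 0.075, i.e. 2nε² ≥ ln(2/0.075) = 3.283414.
So n ≥ 3.283414 / (2·0.039²) = 1079.360.
The smallest integer n is 1080.

1080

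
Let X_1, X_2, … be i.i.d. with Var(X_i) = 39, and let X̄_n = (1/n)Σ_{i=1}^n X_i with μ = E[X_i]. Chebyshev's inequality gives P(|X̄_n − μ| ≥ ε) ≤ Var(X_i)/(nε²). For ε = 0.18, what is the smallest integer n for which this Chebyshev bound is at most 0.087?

13836

Require 39/(n·0.18²) ≤ 0.087, i.e. n ≥ 39/(0.087·0.18²) = 13835.675.
The smallest integer n is 13836.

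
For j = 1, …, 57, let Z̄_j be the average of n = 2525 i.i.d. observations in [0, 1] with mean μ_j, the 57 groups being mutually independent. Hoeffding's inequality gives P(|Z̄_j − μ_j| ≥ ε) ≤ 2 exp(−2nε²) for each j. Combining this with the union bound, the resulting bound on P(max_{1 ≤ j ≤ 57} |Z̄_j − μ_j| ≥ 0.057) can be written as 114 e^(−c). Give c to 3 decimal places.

16.407

Union bound over the 57 events: P(max_{1 ≤ j ≤ 57} |Z̄_j − μ_j| ≥ 0.057) ≤ 57·2·exp(−2nε²) = 114 exp(−2·2525·0.057²).
So c = 2·2525·0.057² = 16.4075.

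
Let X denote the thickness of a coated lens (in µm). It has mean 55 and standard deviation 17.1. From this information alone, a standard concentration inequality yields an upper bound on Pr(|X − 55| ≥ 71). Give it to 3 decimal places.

Mean and variance are known, so Chebyshev's inequality applies.
Chebyshev: Pr(|X − μ| ≥ t) ≤ Var(X)/t².
Var(X) = σ² = 17.1² = 292.41.
Bound = 292.41 / 5041 = 0.0580.

0.058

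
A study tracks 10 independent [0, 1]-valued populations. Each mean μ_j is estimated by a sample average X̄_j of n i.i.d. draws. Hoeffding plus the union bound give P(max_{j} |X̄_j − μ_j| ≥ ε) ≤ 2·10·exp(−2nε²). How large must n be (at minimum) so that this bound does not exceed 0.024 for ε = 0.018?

10379

Need 2·10·exp(−2nε²) ≤ 0.024, i.e. exp(−2nε²) ≤ 0.024/20.
So 2nε² ≥ ln(20/0.024) = 6.725434.
Hence n ≥ 6.725434/(2·0.018²) = 10378.756.
The smallest integer n is 10379.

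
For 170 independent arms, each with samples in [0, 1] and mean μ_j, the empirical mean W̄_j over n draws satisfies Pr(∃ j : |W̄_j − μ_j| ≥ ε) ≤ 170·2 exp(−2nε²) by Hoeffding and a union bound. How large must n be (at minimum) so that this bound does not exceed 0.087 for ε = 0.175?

Need 2·170·exp(−2nε²) ≤ 0.087, i.e. exp(−2nε²) ≤ 0.087/340.
So 2nε² ≥ ln(340/0.087) = 8.270793.
Hence n ≥ 8.270793/(2·0.175²) = 135.033.
The smallest integer n is 136.

136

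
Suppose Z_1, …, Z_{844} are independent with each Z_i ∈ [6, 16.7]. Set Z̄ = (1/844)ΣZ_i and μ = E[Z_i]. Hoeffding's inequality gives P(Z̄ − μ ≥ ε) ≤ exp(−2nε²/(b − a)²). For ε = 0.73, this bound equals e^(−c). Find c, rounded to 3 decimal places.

c = 2nε²/(b − a)² = 2·844·0.73² / 10.7² = 7.8569.

7.857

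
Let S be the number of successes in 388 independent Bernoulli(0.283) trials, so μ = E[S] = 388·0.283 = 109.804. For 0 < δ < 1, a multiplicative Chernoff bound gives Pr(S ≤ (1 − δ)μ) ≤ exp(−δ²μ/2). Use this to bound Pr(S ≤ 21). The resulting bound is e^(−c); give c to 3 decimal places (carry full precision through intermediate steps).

35.910

Write 21 = (1 − δ)μ, so δ = 1 − 21/109.804 = 0.8087501…
Then the exponent is δ²μ/2 = (μ − 21)²/(2μ) = 35.910124.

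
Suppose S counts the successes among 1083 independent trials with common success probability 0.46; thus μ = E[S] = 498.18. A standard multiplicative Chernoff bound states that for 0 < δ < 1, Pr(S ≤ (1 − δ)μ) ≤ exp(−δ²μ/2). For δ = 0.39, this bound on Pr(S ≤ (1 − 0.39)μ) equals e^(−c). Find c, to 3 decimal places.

37.887

c = δ²μ/2 = 0.39²·498.18/2 = 37.8866.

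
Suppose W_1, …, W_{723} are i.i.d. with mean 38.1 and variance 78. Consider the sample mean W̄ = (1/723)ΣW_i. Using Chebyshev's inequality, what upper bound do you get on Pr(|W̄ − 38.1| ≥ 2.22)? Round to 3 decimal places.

Var(W̄) = Var(W_i)/n = 78/723 = 0.10788.
Chebyshev: Pr(|W̄ − 38.1| ≥ 2.22) ≤ Var(W̄)/(2.22)² = 78/(723·2.22²) = 0.0219.

0.022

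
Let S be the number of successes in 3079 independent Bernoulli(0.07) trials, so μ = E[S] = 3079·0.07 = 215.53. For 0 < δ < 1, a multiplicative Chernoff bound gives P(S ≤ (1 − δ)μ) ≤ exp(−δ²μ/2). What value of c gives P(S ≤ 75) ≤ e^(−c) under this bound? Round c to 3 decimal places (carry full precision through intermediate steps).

Write 75 = (1 − δ)μ, so δ = 1 − 75/215.53 = 0.6520206…
Then the exponent is δ²μ/2 = (μ − 75)²/(2μ) = 45.814227.

45.814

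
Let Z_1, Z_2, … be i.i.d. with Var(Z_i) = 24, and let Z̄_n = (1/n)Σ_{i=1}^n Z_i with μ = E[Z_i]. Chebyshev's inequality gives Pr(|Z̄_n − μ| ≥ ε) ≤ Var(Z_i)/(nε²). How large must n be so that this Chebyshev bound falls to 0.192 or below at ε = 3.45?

Require 24/(n·3.45²) ≤ 0.192, i.e. n ≥ 24/(0.192·3.45²) = 10.502.
The smallest integer n is 11.

11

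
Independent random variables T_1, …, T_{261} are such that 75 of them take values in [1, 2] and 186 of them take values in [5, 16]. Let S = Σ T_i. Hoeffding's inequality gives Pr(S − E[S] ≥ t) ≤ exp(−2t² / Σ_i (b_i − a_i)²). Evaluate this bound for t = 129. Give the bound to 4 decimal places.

Σ(b_i − a_i)² = 75·1² + 186·11² = 22581.
Exponent = 2·129² / 22581 = 1.47389.
Bound = exp(−1.47389) = 0.22903.

0.2290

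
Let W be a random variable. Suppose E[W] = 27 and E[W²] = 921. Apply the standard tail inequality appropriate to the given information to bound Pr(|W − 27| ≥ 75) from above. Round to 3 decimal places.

0.034

The first two moments determine the variance, so Chebyshev's inequality is the sharpest standard bound available.
Var(W) = E[W²] − (E[W])² = 921 − 729 = 192.
Chebyshev's inequality: Pr(|W − μ| ≥ t) ≤ Var(W)/t² = 192/5625 = 0.0341.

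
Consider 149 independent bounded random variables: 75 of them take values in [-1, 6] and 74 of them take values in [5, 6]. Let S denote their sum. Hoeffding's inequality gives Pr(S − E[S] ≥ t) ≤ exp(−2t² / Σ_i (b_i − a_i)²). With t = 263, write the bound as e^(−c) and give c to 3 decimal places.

36.900

Σ(b_i − a_i)² = 75·7² + 74·1² = 3749.
c = 2t² / 3749 = 2·263² / 3749 = 36.9000.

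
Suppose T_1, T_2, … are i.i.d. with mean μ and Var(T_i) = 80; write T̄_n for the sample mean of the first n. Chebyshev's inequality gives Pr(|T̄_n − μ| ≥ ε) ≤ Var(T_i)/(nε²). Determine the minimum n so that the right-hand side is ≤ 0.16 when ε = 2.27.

98

Require 80/(n·2.27²) ≤ 0.16, i.e. n ≥ 80/(0.16·2.27²) = 97.033.
The smallest integer n is 98.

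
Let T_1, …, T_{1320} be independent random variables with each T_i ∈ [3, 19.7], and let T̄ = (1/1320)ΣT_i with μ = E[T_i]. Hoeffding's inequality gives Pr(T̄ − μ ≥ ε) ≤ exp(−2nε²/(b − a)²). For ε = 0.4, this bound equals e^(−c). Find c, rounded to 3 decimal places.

c = 2nε²/(b − a)² = 2·1320·0.4² / 16.7² = 1.5146.

1.515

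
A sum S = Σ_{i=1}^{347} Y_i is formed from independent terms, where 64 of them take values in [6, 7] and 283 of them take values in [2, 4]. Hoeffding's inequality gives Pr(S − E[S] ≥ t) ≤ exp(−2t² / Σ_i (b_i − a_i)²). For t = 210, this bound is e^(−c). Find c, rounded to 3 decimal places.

Σ(b_i − a_i)² = 64·1² + 283·2² = 1196.
c = 2t² / 1196 = 2·210² / 1196 = 73.7458.

73.746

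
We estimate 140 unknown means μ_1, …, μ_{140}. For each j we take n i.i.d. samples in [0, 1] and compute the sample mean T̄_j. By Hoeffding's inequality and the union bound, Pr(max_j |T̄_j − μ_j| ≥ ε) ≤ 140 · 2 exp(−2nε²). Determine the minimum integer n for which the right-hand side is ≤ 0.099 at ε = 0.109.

Need 2·140·exp(−2nε²) ≤ 0.099, i.e. exp(−2nε²) ≤ 0.099/280.
So 2nε² ≥ ln(280/0.099) = 7.947425.
Hence n ≥ 7.947425/(2·0.109²) = 334.459.
The smallest integer n is 335.

335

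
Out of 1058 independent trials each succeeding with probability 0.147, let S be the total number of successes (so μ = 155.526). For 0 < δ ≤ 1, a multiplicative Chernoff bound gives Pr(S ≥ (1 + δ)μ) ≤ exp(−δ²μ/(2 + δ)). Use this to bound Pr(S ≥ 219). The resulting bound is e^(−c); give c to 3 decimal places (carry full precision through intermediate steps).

Write 219 = (1 + δ)μ, so δ = 219/155.526 − 1 = 0.4081247…
Then the exponent is δ²μ/(2 + δ) = (219 − μ)² / (μ·(2 + δ)) = 10.757461.

10.757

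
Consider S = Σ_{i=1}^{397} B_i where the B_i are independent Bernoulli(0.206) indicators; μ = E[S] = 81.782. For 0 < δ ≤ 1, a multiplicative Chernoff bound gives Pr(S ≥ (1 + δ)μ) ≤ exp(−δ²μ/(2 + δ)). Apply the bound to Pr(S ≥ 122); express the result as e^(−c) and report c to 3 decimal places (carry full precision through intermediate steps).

Write 122 = (1 + δ)μ, so δ = 122/81.782 − 1 = 0.4917708…
Then the exponent is δ²μ/(2 + δ) = (122 − μ)² / (μ·(2 + δ)) = 7.937342.

7.937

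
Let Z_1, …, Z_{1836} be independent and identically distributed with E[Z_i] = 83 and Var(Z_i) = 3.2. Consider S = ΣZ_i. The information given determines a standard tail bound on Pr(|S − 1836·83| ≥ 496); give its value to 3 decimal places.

With mean and variance of each term known, Chebyshev's inequality bounds the deviation of the sum (or sample mean).
Var(S) = n·Var(Z_i) = 1836·3.2 = 5875.2.
Chebyshev: Pr(|S − 1836·83| ≥ 496) ≤ Var(S)/496² = 5875.2/246016 = 0.0239.

0.024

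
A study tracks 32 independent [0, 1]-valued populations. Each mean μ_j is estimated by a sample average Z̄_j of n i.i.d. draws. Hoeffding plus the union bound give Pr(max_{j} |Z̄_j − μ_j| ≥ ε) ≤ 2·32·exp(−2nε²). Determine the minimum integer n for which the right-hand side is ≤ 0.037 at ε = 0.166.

Need 2·32·exp(−2nε²) ≤ 0.037, i.e. exp(−2nε²) ≤ 0.037/64.
So 2nε² ≥ ln(64/0.037) = 7.455720.
Hence n ≥ 7.455720/(2·0.166²) = 135.283.
The smallest integer n is 136.

136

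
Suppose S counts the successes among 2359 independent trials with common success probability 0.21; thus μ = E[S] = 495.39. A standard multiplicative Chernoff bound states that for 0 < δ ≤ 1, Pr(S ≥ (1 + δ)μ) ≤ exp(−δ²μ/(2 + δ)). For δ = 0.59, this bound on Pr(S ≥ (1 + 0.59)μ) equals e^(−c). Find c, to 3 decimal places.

66.581

c = δ²μ/(2 + δ) = 0.59²·495.39/(2 + 0.59) = 66.5812.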